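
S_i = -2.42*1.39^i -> [-2.42, -3.36, -4.68, -6.5, -9.03]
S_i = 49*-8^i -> [49, -392, 3136, -25088, 200704]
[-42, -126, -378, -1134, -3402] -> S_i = -42*3^i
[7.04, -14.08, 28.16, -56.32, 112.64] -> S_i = 7.04*(-2.00)^i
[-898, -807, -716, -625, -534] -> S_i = -898 + 91*i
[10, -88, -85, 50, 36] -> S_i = Random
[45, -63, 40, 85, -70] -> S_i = Random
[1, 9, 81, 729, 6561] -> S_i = 1*9^i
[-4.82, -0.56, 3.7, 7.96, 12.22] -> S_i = -4.82 + 4.26*i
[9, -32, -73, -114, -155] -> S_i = 9 + -41*i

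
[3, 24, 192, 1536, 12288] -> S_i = 3*8^i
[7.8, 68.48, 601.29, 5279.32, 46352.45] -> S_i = 7.80*8.78^i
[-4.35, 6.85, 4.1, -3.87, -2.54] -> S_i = Random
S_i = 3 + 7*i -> [3, 10, 17, 24, 31]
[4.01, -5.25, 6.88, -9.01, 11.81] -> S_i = 4.01*(-1.31)^i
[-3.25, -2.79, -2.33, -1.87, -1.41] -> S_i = -3.25 + 0.46*i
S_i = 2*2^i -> [2, 4, 8, 16, 32]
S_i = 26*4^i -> [26, 104, 416, 1664, 6656]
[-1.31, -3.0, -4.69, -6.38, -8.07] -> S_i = -1.31 + -1.69*i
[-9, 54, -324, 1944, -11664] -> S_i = -9*-6^i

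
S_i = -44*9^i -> [-44, -396, -3564, -32076, -288684]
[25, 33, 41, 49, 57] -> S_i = 25 + 8*i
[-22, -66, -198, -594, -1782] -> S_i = -22*3^i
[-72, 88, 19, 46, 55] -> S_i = Random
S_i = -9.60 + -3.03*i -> [-9.6, -12.63, -15.66, -18.69, -21.72]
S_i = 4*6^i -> [4, 24, 144, 864, 5184]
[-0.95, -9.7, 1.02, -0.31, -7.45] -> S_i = Random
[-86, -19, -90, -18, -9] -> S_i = Random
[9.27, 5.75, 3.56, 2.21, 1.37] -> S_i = 9.27*0.62^i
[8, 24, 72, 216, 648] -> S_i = 8*3^i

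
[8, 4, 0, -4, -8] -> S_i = 8 + -4*i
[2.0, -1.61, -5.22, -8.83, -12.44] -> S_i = 2.00 + -3.61*i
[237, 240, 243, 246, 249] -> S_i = 237 + 3*i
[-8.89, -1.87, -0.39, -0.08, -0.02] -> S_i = -8.89*0.21^i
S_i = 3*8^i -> [3, 24, 192, 1536, 12288]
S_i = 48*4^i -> [48, 192, 768, 3072, 12288]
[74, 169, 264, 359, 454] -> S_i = 74 + 95*i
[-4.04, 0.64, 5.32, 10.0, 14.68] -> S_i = -4.04 + 4.68*i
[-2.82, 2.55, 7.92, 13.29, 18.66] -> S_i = -2.82 + 5.37*i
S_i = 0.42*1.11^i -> [0.42, 0.47, 0.52, 0.57, 0.64]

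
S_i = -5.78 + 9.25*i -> [-5.78, 3.47, 12.72, 21.97, 31.22]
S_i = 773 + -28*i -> [773, 745, 717, 689, 661]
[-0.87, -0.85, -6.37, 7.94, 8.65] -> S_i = Random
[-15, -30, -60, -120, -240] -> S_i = -15*2^i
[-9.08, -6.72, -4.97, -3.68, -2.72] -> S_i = -9.08*0.74^i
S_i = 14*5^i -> [14, 70, 350, 1750, 8750]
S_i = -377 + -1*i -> [-377, -378, -379, -380, -381]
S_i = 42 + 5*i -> [42, 47, 52, 57, 62]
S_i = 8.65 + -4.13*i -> [8.65, 4.52, 0.39, -3.74, -7.87]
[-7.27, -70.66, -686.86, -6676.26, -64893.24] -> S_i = -7.27*9.72^i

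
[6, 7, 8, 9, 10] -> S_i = 6 + 1*i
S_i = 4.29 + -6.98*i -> [4.29, -2.69, -9.67, -16.65, -23.63]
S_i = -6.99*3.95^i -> [-6.99, -27.61, -109.06, -430.79, -1701.63]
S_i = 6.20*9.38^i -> [6.2, 58.16, 545.5, 5116.82, 47995.78]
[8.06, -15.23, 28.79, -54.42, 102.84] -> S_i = 8.06*(-1.89)^i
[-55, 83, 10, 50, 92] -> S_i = Random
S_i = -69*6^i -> [-69, -414, -2484, -14904, -89424]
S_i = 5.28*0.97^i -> [5.28, 5.12, 4.97, 4.82, 4.67]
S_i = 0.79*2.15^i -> [0.79, 1.7, 3.65, 7.85, 16.88]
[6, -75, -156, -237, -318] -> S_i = 6 + -81*i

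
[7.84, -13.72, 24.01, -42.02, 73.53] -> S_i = 7.84*(-1.75)^i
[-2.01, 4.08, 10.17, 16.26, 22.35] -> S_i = -2.01 + 6.09*i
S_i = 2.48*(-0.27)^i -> [2.48, -0.67, 0.18, -0.05, 0.01]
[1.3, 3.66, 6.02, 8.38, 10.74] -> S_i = 1.30 + 2.36*i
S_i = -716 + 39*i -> [-716, -677, -638, -599, -560]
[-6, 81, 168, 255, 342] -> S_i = -6 + 87*i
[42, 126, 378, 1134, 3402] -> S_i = 42*3^i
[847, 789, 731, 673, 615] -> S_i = 847 + -58*i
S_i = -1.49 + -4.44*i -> [-1.49, -5.93, -10.37, -14.81, -19.25]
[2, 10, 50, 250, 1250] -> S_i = 2*5^i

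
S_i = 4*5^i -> [4, 20, 100, 500, 2500]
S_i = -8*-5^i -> [-8, 40, -200, 1000, -5000]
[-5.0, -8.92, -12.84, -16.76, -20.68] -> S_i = -5.00 + -3.92*i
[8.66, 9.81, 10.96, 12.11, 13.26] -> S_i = 8.66 + 1.15*i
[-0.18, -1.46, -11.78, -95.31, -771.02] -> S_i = -0.18*8.09^i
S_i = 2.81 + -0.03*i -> [2.81, 2.78, 2.75, 2.72, 2.69]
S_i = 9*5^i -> [9, 45, 225, 1125, 5625]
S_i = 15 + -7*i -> [15, 8, 1, -6, -13]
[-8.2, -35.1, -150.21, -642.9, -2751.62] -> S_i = -8.20*4.28^i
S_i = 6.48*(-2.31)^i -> [6.48, -14.97, 34.58, -79.88, 184.51]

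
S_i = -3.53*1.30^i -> [-3.53, -4.59, -5.97, -7.76, -10.08]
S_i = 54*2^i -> [54, 108, 216, 432, 864]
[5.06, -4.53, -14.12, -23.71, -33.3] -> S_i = 5.06 + -9.59*i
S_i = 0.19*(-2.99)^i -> [0.19, -0.57, 1.7, -5.08, 15.19]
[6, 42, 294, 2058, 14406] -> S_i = 6*7^i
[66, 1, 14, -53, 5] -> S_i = Random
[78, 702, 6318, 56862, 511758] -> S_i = 78*9^i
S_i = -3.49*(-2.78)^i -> [-3.49, 9.7, -26.97, 74.98, -208.45]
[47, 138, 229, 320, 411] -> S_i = 47 + 91*i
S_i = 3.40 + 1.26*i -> [3.4, 4.66, 5.92, 7.18, 8.44]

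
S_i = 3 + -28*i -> [3, -25, -53, -81, -109]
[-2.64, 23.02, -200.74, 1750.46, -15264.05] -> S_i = -2.64*(-8.72)^i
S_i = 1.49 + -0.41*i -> [1.49, 1.08, 0.67, 0.26, -0.15]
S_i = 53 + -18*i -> [53, 35, 17, -1, -19]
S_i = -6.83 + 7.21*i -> [-6.83, 0.38, 7.59, 14.8, 22.01]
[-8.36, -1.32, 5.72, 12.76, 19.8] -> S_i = -8.36 + 7.04*i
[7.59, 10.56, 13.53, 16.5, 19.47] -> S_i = 7.59 + 2.97*i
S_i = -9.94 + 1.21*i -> [-9.94, -8.73, -7.52, -6.31, -5.1]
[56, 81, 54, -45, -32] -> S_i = Random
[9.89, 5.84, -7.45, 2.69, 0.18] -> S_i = Random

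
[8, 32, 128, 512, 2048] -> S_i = 8*4^i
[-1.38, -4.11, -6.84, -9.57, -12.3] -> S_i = -1.38 + -2.73*i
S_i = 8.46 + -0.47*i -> [8.46, 7.99, 7.52, 7.05, 6.58]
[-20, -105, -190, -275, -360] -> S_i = -20 + -85*i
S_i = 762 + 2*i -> [762, 764, 766, 768, 770]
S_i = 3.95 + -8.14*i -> [3.95, -4.19, -12.33, -20.47, -28.61]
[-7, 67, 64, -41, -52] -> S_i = Random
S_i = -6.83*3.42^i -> [-6.83, -23.36, -79.89, -273.21, -934.38]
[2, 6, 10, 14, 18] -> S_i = 2 + 4*i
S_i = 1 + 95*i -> [1, 96, 191, 286, 381]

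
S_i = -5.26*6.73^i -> [-5.26, -35.4, -238.24, -1603.36, -10790.61]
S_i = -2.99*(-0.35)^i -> [-2.99, 1.05, -0.37, 0.13, -0.04]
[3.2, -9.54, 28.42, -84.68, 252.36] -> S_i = 3.20*(-2.98)^i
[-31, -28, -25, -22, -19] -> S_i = -31 + 3*i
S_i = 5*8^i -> [5, 40, 320, 2560, 20480]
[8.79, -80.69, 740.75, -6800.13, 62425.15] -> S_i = 8.79*(-9.18)^i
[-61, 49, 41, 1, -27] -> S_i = Random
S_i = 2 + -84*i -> [2, -82, -166, -250, -334]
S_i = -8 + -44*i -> [-8, -52, -96, -140, -184]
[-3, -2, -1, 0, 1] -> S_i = -3 + 1*i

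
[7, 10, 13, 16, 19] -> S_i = 7 + 3*i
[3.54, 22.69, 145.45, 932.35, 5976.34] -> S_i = 3.54*6.41^i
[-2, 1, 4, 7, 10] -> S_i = -2 + 3*i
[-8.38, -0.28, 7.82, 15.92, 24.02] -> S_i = -8.38 + 8.10*i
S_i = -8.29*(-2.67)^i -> [-8.29, 22.13, -59.1, 157.79, -421.31]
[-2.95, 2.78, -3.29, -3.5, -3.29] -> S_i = Random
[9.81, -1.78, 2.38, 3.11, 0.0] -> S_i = Random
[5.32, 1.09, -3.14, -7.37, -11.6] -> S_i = 5.32 + -4.23*i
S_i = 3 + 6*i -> [3, 9, 15, 21, 27]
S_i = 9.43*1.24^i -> [9.43, 11.69, 14.5, 17.98, 22.29]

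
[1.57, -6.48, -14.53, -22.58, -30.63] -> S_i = 1.57 + -8.05*i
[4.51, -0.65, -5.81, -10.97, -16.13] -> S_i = 4.51 + -5.16*i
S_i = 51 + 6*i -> [51, 57, 63, 69, 75]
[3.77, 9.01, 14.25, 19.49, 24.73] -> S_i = 3.77 + 5.24*i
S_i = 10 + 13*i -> [10, 23, 36, 49, 62]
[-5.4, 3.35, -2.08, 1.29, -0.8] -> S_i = -5.40*(-0.62)^i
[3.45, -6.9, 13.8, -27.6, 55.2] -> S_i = 3.45*(-2.00)^i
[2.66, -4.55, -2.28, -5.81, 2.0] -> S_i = Random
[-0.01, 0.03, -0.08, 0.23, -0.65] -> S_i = -0.01*(-2.84)^i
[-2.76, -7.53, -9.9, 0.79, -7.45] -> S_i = Random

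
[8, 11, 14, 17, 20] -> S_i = 8 + 3*i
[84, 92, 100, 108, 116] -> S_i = 84 + 8*i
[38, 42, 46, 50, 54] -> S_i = 38 + 4*i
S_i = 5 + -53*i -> [5, -48, -101, -154, -207]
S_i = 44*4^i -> [44, 176, 704, 2816, 11264]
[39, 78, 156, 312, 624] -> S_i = 39*2^i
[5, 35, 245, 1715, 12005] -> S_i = 5*7^i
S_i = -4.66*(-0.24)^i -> [-4.66, 1.12, -0.27, 0.06, -0.02]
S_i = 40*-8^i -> [40, -320, 2560, -20480, 163840]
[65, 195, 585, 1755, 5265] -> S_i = 65*3^i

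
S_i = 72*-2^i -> [72, -144, 288, -576, 1152]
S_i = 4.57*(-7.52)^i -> [4.57, -34.37, 258.44, -1943.43, 14614.62]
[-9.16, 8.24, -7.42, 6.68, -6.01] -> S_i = -9.16*(-0.90)^i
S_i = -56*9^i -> [-56, -504, -4536, -40824, -367416]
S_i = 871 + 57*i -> [871, 928, 985, 1042, 1099]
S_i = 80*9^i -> [80, 720, 6480, 58320, 524880]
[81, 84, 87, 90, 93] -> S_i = 81 + 3*i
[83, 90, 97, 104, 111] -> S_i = 83 + 7*i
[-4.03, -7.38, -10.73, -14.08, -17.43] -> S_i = -4.03 + -3.35*i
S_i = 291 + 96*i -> [291, 387, 483, 579, 675]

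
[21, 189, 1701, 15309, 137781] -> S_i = 21*9^i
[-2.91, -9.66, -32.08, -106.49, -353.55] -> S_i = -2.91*3.32^i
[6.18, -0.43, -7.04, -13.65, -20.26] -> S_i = 6.18 + -6.61*i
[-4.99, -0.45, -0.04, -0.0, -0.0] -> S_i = -4.99*0.09^i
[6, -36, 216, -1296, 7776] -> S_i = 6*-6^i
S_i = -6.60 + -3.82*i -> [-6.6, -10.42, -14.24, -18.06, -21.88]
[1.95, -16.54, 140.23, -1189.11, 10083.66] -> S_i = 1.95*(-8.48)^i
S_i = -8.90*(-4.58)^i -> [-8.9, 40.76, -186.69, 855.04, -3916.08]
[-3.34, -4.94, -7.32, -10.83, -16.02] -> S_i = -3.34*1.48^i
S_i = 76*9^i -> [76, 684, 6156, 55404, 498636]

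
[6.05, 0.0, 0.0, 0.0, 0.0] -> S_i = 6.05*0.00^i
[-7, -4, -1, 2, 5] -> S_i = -7 + 3*i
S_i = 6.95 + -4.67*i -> [6.95, 2.28, -2.39, -7.06, -11.73]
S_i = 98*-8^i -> [98, -784, 6272, -50176, 401408]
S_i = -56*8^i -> [-56, -448, -3584, -28672, -229376]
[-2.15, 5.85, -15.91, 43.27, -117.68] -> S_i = -2.15*(-2.72)^i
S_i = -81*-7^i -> [-81, 567, -3969, 27783, -194481]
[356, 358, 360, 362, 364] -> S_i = 356 + 2*i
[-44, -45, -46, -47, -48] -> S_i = -44 + -1*i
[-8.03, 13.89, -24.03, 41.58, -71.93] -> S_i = -8.03*(-1.73)^i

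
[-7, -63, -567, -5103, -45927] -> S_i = -7*9^i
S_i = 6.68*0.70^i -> [6.68, 4.68, 3.27, 2.29, 1.6]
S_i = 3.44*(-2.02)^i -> [3.44, -6.95, 14.04, -28.35, 57.27]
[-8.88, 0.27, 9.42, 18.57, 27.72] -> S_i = -8.88 + 9.15*i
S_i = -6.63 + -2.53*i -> [-6.63, -9.16, -11.69, -14.22, -16.75]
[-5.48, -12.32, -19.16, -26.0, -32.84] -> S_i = -5.48 + -6.84*i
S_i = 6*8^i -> [6, 48, 384, 3072, 24576]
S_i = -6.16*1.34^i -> [-6.16, -8.25, -11.06, -14.82, -19.86]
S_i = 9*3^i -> [9, 27, 81, 243, 729]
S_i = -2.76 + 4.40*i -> [-2.76, 1.64, 6.04, 10.44, 14.84]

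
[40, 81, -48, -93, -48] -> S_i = Random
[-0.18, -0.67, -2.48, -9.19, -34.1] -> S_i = -0.18*3.71^i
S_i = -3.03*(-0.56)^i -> [-3.03, 1.7, -0.95, 0.53, -0.3]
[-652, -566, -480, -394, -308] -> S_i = -652 + 86*i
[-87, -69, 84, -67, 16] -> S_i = Random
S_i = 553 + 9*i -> [553, 562, 571, 580, 589]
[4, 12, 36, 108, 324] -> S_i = 4*3^i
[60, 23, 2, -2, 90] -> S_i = Random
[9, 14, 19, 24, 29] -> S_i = 9 + 5*i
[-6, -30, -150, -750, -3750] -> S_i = -6*5^i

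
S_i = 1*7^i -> [1, 7, 49, 343, 2401]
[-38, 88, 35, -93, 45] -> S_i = Random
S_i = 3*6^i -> [3, 18, 108, 648, 3888]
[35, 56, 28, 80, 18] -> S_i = Random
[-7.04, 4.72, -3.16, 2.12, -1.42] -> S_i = -7.04*(-0.67)^i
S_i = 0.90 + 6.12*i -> [0.9, 7.02, 13.14, 19.26, 25.38]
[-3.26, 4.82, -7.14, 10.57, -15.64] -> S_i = -3.26*(-1.48)^i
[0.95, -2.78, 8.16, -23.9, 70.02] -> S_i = 0.95*(-2.93)^i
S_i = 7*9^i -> [7, 63, 567, 5103, 45927]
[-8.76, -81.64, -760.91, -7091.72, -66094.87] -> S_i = -8.76*9.32^i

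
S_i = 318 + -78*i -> [318, 240, 162, 84, 6]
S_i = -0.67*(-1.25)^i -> [-0.67, 0.84, -1.05, 1.31, -1.64]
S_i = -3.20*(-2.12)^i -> [-3.2, 6.78, -14.38, 30.49, -64.64]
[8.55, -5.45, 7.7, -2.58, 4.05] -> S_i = Random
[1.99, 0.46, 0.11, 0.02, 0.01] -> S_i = 1.99*0.23^i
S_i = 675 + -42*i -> [675, 633, 591, 549, 507]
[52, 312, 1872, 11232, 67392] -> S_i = 52*6^i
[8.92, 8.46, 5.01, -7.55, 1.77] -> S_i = Random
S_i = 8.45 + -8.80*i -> [8.45, -0.35, -9.15, -17.95, -26.75]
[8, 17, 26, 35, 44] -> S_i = 8 + 9*i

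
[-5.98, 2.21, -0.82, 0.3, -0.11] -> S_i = -5.98*(-0.37)^i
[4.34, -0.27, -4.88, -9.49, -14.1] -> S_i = 4.34 + -4.61*i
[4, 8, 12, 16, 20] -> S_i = 4 + 4*i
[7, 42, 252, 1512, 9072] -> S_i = 7*6^i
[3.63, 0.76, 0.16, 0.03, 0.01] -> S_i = 3.63*0.21^i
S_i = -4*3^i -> [-4, -12, -36, -108, -324]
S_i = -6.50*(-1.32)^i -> [-6.5, 8.58, -11.33, 14.95, -19.73]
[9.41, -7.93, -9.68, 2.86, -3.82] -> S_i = Random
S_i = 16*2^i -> [16, 32, 64, 128, 256]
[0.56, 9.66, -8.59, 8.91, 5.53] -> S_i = Random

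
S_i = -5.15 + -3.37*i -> [-5.15, -8.52, -11.89, -15.26, -18.63]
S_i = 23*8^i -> [23, 184, 1472, 11776, 94208]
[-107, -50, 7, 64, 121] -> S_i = -107 + 57*i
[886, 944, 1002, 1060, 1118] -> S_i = 886 + 58*i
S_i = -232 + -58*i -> [-232, -290, -348, -406, -464]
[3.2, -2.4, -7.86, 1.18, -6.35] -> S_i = Random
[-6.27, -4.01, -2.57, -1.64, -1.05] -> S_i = -6.27*0.64^i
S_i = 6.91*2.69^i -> [6.91, 18.59, 50.0, 134.5, 361.82]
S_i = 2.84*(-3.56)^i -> [2.84, -10.11, 35.99, -128.14, 456.16]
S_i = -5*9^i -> [-5, -45, -405, -3645, -32805]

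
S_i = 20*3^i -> [20, 60, 180, 540, 1620]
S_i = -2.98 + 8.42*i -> [-2.98, 5.44, 13.86, 22.28, 30.7]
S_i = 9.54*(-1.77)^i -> [9.54, -16.89, 29.89, -52.9, 93.64]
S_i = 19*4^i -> [19, 76, 304, 1216, 4864]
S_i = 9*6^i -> [9, 54, 324, 1944, 11664]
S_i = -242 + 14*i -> [-242, -228, -214, -200, -186]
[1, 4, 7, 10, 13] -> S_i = 1 + 3*i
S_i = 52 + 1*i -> [52, 53, 54, 55, 56]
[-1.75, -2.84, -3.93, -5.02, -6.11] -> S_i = -1.75 + -1.09*i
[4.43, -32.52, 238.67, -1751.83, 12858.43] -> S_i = 4.43*(-7.34)^i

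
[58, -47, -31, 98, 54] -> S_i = Random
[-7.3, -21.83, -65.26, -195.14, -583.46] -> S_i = -7.30*2.99^i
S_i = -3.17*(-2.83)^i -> [-3.17, 8.97, -25.39, 71.85, -203.33]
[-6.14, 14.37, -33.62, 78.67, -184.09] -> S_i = -6.14*(-2.34)^i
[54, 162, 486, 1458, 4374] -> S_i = 54*3^i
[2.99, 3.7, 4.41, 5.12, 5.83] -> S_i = 2.99 + 0.71*i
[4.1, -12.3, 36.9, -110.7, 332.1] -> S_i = 4.10*(-3.00)^i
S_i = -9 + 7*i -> [-9, -2, 5, 12, 19]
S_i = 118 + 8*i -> [118, 126, 134, 142, 150]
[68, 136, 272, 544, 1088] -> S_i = 68*2^i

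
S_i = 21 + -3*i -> [21, 18, 15, 12, 9]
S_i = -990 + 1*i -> [-990, -989, -988, -987, -986]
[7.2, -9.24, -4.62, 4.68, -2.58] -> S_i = Random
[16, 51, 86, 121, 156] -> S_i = 16 + 35*i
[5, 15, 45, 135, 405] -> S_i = 5*3^i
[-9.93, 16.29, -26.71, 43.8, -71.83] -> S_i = -9.93*(-1.64)^i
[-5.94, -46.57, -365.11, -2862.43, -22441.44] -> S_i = -5.94*7.84^i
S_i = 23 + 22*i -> [23, 45, 67, 89, 111]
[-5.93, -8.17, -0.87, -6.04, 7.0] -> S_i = Random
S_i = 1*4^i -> [1, 4, 16, 64, 256]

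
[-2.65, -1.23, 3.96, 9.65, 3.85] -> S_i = Random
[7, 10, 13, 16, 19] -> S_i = 7 + 3*i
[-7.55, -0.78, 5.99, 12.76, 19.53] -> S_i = -7.55 + 6.77*i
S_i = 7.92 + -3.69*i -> [7.92, 4.23, 0.54, -3.15, -6.84]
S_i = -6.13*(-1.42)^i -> [-6.13, 8.7, -12.36, 17.55, -24.92]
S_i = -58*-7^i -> [-58, 406, -2842, 19894, -139258]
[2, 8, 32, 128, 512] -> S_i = 2*4^i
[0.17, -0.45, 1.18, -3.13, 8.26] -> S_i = 0.17*(-2.64)^i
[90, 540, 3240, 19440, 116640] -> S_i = 90*6^i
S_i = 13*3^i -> [13, 39, 117, 351, 1053]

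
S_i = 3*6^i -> [3, 18, 108, 648, 3888]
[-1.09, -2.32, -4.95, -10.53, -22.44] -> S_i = -1.09*2.13^i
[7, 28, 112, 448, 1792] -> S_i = 7*4^i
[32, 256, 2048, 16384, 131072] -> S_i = 32*8^i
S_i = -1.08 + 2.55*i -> [-1.08, 1.47, 4.02, 6.57, 9.12]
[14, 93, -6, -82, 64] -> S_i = Random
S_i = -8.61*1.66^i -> [-8.61, -14.29, -23.73, -39.38, -65.38]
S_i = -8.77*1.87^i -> [-8.77, -16.4, -30.67, -57.35, -107.24]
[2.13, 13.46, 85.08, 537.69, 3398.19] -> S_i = 2.13*6.32^i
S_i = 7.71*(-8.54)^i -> [7.71, -65.84, 562.3, -4802.06, 41009.63]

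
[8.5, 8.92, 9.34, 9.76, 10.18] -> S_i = 8.50 + 0.42*i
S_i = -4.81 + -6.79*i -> [-4.81, -11.6, -18.39, -25.18, -31.97]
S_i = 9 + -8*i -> [9, 1, -7, -15, -23]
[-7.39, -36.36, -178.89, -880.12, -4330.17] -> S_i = -7.39*4.92^i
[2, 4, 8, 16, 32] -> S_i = 2*2^i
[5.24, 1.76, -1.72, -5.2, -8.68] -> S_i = 5.24 + -3.48*i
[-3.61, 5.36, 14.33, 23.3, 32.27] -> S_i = -3.61 + 8.97*i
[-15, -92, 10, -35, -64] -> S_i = Random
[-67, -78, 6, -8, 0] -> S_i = Random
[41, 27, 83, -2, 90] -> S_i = Random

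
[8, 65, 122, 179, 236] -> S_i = 8 + 57*i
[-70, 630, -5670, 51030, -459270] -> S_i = -70*-9^i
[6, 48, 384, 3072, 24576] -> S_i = 6*8^i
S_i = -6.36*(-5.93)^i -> [-6.36, 37.71, -223.65, 1326.24, -7864.59]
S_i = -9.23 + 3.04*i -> [-9.23, -6.19, -3.15, -0.11, 2.93]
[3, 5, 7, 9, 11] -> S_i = 3 + 2*i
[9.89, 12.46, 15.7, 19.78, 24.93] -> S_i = 9.89*1.26^i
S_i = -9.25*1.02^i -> [-9.25, -9.44, -9.62, -9.82, -10.01]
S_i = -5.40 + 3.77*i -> [-5.4, -1.63, 2.14, 5.91, 9.68]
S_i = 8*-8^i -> [8, -64, 512, -4096, 32768]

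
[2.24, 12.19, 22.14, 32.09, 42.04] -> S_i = 2.24 + 9.95*i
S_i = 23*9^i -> [23, 207, 1863, 16767, 150903]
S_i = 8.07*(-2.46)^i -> [8.07, -19.85, 48.84, -120.14, 295.54]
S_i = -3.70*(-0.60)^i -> [-3.7, 2.22, -1.33, 0.8, -0.48]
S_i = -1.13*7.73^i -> [-1.13, -8.73, -67.52, -521.94, -4034.56]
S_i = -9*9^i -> [-9, -81, -729, -6561, -59049]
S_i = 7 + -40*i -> [7, -33, -73, -113, -153]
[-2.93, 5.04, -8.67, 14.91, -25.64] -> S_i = -2.93*(-1.72)^i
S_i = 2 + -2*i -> [2, 0, -2, -4, -6]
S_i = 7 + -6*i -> [7, 1, -5, -11, -17]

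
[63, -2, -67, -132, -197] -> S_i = 63 + -65*i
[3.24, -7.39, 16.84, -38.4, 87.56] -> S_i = 3.24*(-2.28)^i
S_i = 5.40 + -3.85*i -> [5.4, 1.55, -2.3, -6.15, -10.0]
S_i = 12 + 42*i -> [12, 54, 96, 138, 180]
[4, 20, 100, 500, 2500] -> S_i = 4*5^i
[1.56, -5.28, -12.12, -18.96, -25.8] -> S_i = 1.56 + -6.84*i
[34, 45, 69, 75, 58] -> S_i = Random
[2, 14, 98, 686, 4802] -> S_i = 2*7^i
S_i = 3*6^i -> [3, 18, 108, 648, 3888]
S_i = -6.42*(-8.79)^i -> [-6.42, 56.43, -496.04, 4360.15, -38325.74]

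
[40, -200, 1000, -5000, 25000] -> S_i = 40*-5^i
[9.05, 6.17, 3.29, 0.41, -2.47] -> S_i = 9.05 + -2.88*i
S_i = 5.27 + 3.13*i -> [5.27, 8.4, 11.53, 14.66, 17.79]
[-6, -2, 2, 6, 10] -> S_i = -6 + 4*i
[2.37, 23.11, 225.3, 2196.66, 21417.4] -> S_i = 2.37*9.75^i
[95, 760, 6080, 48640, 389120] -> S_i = 95*8^i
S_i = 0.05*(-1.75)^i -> [0.05, -0.09, 0.15, -0.27, 0.47]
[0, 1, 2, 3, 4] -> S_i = 0 + 1*i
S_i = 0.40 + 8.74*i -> [0.4, 9.14, 17.88, 26.62, 35.36]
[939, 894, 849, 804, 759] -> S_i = 939 + -45*i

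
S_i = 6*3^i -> [6, 18, 54, 162, 486]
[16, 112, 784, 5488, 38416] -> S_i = 16*7^i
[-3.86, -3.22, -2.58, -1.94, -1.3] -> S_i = -3.86 + 0.64*i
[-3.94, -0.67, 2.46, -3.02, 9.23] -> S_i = Random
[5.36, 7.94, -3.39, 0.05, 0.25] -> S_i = Random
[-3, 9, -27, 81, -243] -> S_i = -3*-3^i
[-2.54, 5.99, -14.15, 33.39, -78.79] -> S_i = -2.54*(-2.36)^i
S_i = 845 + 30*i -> [845, 875, 905, 935, 965]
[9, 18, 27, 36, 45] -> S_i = 9 + 9*i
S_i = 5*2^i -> [5, 10, 20, 40, 80]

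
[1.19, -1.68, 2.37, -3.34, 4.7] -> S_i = 1.19*(-1.41)^i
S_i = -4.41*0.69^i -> [-4.41, -3.04, -2.1, -1.45, -1.0]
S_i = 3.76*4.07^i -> [3.76, 15.3, 62.28, 253.5, 1031.73]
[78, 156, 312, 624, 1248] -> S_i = 78*2^i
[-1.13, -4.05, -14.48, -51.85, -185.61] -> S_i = -1.13*3.58^i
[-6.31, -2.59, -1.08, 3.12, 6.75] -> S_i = Random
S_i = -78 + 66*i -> [-78, -12, 54, 120, 186]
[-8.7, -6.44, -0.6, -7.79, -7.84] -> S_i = Random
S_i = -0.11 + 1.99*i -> [-0.11, 1.88, 3.87, 5.86, 7.85]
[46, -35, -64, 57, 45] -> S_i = Random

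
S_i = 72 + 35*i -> [72, 107, 142, 177, 212]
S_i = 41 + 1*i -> [41, 42, 43, 44, 45]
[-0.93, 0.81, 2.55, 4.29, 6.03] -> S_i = -0.93 + 1.74*i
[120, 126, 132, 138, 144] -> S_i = 120 + 6*i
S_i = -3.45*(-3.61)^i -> [-3.45, 12.45, -44.96, 162.31, -585.93]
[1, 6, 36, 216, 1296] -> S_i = 1*6^i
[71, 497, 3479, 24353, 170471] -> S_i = 71*7^i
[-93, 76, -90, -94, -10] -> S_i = Random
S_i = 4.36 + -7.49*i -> [4.36, -3.13, -10.62, -18.11, -25.6]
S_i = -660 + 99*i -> [-660, -561, -462, -363, -264]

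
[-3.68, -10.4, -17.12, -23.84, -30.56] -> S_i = -3.68 + -6.72*i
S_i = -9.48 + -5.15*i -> [-9.48, -14.63, -19.78, -24.93, -30.08]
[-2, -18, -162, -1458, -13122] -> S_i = -2*9^i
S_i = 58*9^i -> [58, 522, 4698, 42282, 380538]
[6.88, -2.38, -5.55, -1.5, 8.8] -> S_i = Random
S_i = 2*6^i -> [2, 12, 72, 432, 2592]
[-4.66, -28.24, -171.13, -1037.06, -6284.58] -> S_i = -4.66*6.06^i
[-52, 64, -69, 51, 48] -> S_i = Random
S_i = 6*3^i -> [6, 18, 54, 162, 486]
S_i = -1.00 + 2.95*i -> [-1.0, 1.95, 4.9, 7.85, 10.8]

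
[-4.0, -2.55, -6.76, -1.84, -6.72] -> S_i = Random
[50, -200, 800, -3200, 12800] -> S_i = 50*-4^i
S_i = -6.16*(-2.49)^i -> [-6.16, 15.34, -38.19, 95.1, -236.8]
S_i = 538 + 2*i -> [538, 540, 542, 544, 546]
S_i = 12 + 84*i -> [12, 96, 180, 264, 348]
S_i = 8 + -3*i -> [8, 5, 2, -1, -4]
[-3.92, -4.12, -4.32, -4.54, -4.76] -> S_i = -3.92*1.05^i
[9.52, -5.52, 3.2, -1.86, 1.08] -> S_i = 9.52*(-0.58)^i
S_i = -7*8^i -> [-7, -56, -448, -3584, -28672]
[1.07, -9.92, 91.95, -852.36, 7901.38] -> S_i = 1.07*(-9.27)^i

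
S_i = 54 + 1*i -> [54, 55, 56, 57, 58]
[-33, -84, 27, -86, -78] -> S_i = Random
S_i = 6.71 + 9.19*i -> [6.71, 15.9, 25.09, 34.28, 43.47]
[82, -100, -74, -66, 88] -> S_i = Random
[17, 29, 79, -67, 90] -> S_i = Random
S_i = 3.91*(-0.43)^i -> [3.91, -1.68, 0.72, -0.31, 0.13]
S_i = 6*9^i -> [6, 54, 486, 4374, 39366]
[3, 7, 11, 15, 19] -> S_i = 3 + 4*i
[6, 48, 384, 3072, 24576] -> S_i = 6*8^i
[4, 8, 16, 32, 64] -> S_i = 4*2^i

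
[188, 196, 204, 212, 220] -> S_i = 188 + 8*i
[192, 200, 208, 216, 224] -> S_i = 192 + 8*i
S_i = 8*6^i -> [8, 48, 288, 1728, 10368]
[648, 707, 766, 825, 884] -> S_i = 648 + 59*i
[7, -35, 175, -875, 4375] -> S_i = 7*-5^i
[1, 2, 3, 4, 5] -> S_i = 1 + 1*i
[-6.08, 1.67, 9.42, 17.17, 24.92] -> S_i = -6.08 + 7.75*i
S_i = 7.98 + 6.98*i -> [7.98, 14.96, 21.94, 28.92, 35.9]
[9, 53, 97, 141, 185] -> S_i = 9 + 44*i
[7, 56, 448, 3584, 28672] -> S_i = 7*8^i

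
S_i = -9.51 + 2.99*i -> [-9.51, -6.52, -3.53, -0.54, 2.45]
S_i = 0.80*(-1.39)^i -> [0.8, -1.11, 1.55, -2.15, 2.99]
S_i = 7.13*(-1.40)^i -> [7.13, -9.98, 13.97, -19.56, 27.39]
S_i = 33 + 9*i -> [33, 42, 51, 60, 69]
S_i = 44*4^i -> [44, 176, 704, 2816, 11264]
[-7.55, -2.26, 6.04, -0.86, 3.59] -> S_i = Random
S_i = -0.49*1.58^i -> [-0.49, -0.77, -1.22, -1.93, -3.05]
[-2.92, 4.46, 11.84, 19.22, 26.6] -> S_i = -2.92 + 7.38*i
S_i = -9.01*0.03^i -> [-9.01, -0.27, -0.01, -0.0, -0.0]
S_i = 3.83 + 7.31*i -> [3.83, 11.14, 18.45, 25.76, 33.07]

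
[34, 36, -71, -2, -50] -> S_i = Random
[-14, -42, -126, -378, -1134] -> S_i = -14*3^i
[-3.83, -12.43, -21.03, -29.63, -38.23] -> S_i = -3.83 + -8.60*i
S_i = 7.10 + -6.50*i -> [7.1, 0.6, -5.9, -12.4, -18.9]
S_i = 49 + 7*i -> [49, 56, 63, 70, 77]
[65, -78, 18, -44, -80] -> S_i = Random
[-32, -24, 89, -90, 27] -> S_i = Random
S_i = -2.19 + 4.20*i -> [-2.19, 2.01, 6.21, 10.41, 14.61]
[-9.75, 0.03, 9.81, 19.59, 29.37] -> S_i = -9.75 + 9.78*i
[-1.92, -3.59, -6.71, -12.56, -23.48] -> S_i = -1.92*1.87^i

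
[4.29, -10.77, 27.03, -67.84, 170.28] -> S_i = 4.29*(-2.51)^i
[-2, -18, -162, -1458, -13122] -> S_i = -2*9^i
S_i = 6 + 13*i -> [6, 19, 32, 45, 58]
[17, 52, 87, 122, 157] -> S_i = 17 + 35*i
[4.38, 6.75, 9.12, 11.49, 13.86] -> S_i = 4.38 + 2.37*i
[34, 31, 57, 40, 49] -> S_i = Random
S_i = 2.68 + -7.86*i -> [2.68, -5.18, -13.04, -20.9, -28.76]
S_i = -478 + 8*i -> [-478, -470, -462, -454, -446]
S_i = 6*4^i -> [6, 24, 96, 384, 1536]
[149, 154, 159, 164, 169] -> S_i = 149 + 5*i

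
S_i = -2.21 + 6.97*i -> [-2.21, 4.76, 11.73, 18.7, 25.67]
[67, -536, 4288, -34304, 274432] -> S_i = 67*-8^i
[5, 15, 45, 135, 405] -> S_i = 5*3^i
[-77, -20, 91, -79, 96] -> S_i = Random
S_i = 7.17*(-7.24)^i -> [7.17, -51.91, 375.83, -2721.04, 19700.33]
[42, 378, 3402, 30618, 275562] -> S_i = 42*9^i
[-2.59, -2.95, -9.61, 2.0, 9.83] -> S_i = Random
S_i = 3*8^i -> [3, 24, 192, 1536, 12288]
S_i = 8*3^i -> [8, 24, 72, 216, 648]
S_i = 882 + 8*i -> [882, 890, 898, 906, 914]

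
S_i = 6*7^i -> [6, 42, 294, 2058, 14406]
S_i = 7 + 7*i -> [7, 14, 21, 28, 35]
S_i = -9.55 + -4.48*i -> [-9.55, -14.03, -18.51, -22.99, -27.47]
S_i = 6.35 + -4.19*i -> [6.35, 2.16, -2.03, -6.22, -10.41]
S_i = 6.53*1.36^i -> [6.53, 8.88, 12.08, 16.43, 22.34]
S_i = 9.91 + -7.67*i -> [9.91, 2.24, -5.43, -13.1, -20.77]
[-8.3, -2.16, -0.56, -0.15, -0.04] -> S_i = -8.30*0.26^i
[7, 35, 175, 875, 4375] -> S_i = 7*5^i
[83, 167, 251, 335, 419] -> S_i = 83 + 84*i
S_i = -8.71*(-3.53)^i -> [-8.71, 30.75, -108.53, 383.13, -1352.44]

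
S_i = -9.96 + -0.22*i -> [-9.96, -10.18, -10.4, -10.62, -10.84]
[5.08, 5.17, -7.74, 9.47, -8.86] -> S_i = Random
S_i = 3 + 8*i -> [3, 11, 19, 27, 35]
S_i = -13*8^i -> [-13, -104, -832, -6656, -53248]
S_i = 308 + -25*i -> [308, 283, 258, 233, 208]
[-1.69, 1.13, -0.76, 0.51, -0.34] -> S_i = -1.69*(-0.67)^i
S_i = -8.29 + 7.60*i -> [-8.29, -0.69, 6.91, 14.51, 22.11]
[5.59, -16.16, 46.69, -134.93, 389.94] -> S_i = 5.59*(-2.89)^i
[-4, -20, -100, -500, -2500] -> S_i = -4*5^i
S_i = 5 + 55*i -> [5, 60, 115, 170, 225]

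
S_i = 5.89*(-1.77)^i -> [5.89, -10.43, 18.45, -32.66, 57.81]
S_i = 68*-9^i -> [68, -612, 5508, -49572, 446148]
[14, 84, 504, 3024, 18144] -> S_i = 14*6^i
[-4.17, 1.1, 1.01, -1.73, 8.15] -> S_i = Random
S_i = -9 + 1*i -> [-9, -8, -7, -6, -5]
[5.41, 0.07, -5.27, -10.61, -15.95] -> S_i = 5.41 + -5.34*i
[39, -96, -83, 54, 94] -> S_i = Random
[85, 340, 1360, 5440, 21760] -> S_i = 85*4^i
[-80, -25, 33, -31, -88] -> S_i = Random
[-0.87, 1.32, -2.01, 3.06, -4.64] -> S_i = -0.87*(-1.52)^i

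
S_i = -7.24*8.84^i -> [-7.24, -64.0, -565.77, -5001.44, -44212.76]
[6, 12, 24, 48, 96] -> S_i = 6*2^i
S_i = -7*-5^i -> [-7, 35, -175, 875, -4375]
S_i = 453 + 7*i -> [453, 460, 467, 474, 481]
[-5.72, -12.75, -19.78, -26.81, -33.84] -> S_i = -5.72 + -7.03*i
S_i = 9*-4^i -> [9, -36, 144, -576, 2304]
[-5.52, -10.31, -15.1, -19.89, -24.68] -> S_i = -5.52 + -4.79*i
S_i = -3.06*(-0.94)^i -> [-3.06, 2.88, -2.7, 2.54, -2.39]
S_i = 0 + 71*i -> [0, 71, 142, 213, 284]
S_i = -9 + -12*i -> [-9, -21, -33, -45, -57]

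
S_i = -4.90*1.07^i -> [-4.9, -5.24, -5.61, -6.0, -6.42]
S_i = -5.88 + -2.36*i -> [-5.88, -8.24, -10.6, -12.96, -15.32]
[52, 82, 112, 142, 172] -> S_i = 52 + 30*i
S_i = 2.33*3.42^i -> [2.33, 7.97, 27.25, 93.2, 318.76]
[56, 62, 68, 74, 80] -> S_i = 56 + 6*i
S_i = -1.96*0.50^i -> [-1.96, -0.98, -0.49, -0.24, -0.12]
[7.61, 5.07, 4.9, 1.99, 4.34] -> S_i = Random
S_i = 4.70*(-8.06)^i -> [4.7, -37.88, 305.33, -2460.95, 19835.27]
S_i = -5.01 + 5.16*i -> [-5.01, 0.15, 5.31, 10.47, 15.63]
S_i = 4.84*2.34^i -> [4.84, 11.33, 26.5, 62.01, 145.11]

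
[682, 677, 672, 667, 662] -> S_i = 682 + -5*i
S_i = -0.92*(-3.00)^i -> [-0.92, 2.76, -8.28, 24.84, -74.52]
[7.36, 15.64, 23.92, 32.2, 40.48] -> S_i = 7.36 + 8.28*i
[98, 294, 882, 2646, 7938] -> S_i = 98*3^i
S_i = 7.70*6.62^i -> [7.7, 50.97, 337.45, 2233.9, 14788.45]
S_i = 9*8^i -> [9, 72, 576, 4608, 36864]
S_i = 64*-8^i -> [64, -512, 4096, -32768, 262144]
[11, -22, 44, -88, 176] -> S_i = 11*-2^i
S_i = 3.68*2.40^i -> [3.68, 8.83, 21.2, 50.87, 122.09]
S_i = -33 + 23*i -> [-33, -10, 13, 36, 59]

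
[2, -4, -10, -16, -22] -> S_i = 2 + -6*i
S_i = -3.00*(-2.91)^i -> [-3.0, 8.73, -25.4, 73.93, -215.13]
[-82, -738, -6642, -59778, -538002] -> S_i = -82*9^i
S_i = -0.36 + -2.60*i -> [-0.36, -2.96, -5.56, -8.16, -10.76]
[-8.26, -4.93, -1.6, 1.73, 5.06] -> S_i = -8.26 + 3.33*i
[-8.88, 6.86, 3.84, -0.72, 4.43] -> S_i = Random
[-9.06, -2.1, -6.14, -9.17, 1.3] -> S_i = Random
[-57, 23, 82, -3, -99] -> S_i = Random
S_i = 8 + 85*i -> [8, 93, 178, 263, 348]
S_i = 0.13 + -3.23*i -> [0.13, -3.1, -6.33, -9.56, -12.79]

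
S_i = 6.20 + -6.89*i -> [6.2, -0.69, -7.58, -14.47, -21.36]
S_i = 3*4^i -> [3, 12, 48, 192, 768]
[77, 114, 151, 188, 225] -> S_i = 77 + 37*i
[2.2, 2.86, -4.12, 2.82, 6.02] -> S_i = Random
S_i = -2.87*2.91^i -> [-2.87, -8.35, -24.3, -70.72, -205.8]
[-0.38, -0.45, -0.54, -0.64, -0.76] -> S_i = -0.38*1.19^i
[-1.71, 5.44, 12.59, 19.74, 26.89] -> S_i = -1.71 + 7.15*i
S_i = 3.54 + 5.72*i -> [3.54, 9.26, 14.98, 20.7, 26.42]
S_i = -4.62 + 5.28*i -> [-4.62, 0.66, 5.94, 11.22, 16.5]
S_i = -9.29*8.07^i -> [-9.29, -74.97, -605.01, -4882.43, -39401.24]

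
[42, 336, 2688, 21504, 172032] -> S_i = 42*8^i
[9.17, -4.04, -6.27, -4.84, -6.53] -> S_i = Random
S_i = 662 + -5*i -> [662, 657, 652, 647, 642]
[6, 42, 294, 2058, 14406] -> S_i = 6*7^i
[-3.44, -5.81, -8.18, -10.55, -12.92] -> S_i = -3.44 + -2.37*i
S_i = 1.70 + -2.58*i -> [1.7, -0.88, -3.46, -6.04, -8.62]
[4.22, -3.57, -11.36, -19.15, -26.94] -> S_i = 4.22 + -7.79*i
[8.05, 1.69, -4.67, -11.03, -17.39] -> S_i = 8.05 + -6.36*i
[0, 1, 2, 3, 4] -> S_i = 0 + 1*i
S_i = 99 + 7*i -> [99, 106, 113, 120, 127]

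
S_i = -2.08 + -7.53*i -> [-2.08, -9.61, -17.14, -24.67, -32.2]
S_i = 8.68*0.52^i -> [8.68, 4.51, 2.35, 1.22, 0.63]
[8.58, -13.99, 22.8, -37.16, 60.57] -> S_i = 8.58*(-1.63)^i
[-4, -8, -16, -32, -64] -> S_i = -4*2^i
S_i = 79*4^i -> [79, 316, 1264, 5056, 20224]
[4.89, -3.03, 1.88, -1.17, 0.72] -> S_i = 4.89*(-0.62)^i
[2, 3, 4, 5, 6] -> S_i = 2 + 1*i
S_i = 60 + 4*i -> [60, 64, 68, 72, 76]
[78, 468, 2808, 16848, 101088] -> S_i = 78*6^i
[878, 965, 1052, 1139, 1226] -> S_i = 878 + 87*i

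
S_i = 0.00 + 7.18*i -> [0.0, 7.18, 14.36, 21.54, 28.72]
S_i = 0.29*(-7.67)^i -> [0.29, -2.22, 17.06, -130.85, 1003.64]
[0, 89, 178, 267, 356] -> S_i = 0 + 89*i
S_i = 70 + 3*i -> [70, 73, 76, 79, 82]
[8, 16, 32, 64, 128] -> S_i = 8*2^i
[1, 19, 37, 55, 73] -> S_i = 1 + 18*i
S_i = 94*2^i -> [94, 188, 376, 752, 1504]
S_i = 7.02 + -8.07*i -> [7.02, -1.05, -9.12, -17.19, -25.26]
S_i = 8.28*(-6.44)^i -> [8.28, -53.32, 343.4, -2211.51, 14242.09]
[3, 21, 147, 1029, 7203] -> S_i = 3*7^i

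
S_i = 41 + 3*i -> [41, 44, 47, 50, 53]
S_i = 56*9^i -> [56, 504, 4536, 40824, 367416]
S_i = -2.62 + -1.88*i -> [-2.62, -4.5, -6.38, -8.26, -10.14]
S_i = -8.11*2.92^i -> [-8.11, -23.68, -69.15, -201.92, -589.59]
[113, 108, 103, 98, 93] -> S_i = 113 + -5*i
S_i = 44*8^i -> [44, 352, 2816, 22528, 180224]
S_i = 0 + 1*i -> [0, 1, 2, 3, 4]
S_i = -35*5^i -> [-35, -175, -875, -4375, -21875]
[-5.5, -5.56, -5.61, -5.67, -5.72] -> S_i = -5.50*1.01^i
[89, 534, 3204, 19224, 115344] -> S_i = 89*6^i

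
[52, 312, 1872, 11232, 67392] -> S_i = 52*6^i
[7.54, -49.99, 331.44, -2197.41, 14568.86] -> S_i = 7.54*(-6.63)^i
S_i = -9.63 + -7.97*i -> [-9.63, -17.6, -25.57, -33.54, -41.51]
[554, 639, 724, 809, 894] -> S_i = 554 + 85*i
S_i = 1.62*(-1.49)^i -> [1.62, -2.41, 3.6, -5.36, 7.98]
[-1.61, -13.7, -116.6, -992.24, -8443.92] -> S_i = -1.61*8.51^i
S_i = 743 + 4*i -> [743, 747, 751, 755, 759]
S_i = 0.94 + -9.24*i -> [0.94, -8.3, -17.54, -26.78, -36.02]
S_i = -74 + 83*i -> [-74, 9, 92, 175, 258]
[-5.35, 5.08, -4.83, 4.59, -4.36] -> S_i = -5.35*(-0.95)^i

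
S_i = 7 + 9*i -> [7, 16, 25, 34, 43]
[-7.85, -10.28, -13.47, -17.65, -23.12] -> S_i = -7.85*1.31^i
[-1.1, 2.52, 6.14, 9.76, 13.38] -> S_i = -1.10 + 3.62*i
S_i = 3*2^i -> [3, 6, 12, 24, 48]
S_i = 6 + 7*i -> [6, 13, 20, 27, 34]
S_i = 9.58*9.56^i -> [9.58, 91.58, 875.55, 8370.26, 80019.73]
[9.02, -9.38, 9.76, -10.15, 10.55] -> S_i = 9.02*(-1.04)^i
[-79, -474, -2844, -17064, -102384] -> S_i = -79*6^i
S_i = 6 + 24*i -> [6, 30, 54, 78, 102]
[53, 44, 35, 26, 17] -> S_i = 53 + -9*i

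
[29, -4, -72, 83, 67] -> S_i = Random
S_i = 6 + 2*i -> [6, 8, 10, 12, 14]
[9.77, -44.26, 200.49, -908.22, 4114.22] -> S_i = 9.77*(-4.53)^i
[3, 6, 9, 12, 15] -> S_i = 3 + 3*i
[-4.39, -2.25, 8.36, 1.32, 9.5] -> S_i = Random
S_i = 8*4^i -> [8, 32, 128, 512, 2048]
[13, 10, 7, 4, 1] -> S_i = 13 + -3*i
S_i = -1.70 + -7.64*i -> [-1.7, -9.34, -16.98, -24.62, -32.26]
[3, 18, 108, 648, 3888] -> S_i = 3*6^i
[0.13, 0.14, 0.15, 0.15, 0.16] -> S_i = 0.13*1.06^i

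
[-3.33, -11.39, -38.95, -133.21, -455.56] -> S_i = -3.33*3.42^i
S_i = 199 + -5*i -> [199, 194, 189, 184, 179]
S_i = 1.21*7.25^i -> [1.21, 8.77, 63.6, 461.1, 3343.01]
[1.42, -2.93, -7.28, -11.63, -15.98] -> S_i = 1.42 + -4.35*i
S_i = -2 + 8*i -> [-2, 6, 14, 22, 30]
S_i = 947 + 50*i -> [947, 997, 1047, 1097, 1147]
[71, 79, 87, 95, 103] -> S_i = 71 + 8*i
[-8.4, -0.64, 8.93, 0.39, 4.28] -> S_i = Random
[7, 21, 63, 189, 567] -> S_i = 7*3^i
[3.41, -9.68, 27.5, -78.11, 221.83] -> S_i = 3.41*(-2.84)^i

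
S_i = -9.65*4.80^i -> [-9.65, -46.32, -222.34, -1067.21, -5122.62]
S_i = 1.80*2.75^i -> [1.8, 4.95, 13.61, 37.43, 102.94]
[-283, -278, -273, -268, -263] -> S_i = -283 + 5*i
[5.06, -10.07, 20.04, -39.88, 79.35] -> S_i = 5.06*(-1.99)^i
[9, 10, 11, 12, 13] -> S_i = 9 + 1*i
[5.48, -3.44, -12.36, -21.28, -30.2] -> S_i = 5.48 + -8.92*i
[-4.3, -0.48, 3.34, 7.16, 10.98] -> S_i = -4.30 + 3.82*i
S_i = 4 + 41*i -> [4, 45, 86, 127, 168]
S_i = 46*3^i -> [46, 138, 414, 1242, 3726]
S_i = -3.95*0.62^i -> [-3.95, -2.45, -1.52, -0.94, -0.58]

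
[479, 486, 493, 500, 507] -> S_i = 479 + 7*i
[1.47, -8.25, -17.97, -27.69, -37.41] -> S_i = 1.47 + -9.72*i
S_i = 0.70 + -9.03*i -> [0.7, -8.33, -17.36, -26.39, -35.42]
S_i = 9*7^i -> [9, 63, 441, 3087, 21609]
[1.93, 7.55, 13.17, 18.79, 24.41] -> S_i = 1.93 + 5.62*i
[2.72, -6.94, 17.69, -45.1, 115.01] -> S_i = 2.72*(-2.55)^i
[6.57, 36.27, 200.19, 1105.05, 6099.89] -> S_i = 6.57*5.52^i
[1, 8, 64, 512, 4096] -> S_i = 1*8^i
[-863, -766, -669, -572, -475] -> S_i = -863 + 97*i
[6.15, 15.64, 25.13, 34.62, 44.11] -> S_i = 6.15 + 9.49*i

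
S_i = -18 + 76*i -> [-18, 58, 134, 210, 286]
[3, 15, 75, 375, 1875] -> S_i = 3*5^i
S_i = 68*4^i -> [68, 272, 1088, 4352, 17408]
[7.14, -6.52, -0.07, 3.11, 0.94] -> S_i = Random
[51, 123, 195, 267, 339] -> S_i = 51 + 72*i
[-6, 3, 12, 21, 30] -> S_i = -6 + 9*i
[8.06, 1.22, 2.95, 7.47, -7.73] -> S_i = Random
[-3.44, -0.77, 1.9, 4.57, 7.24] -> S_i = -3.44 + 2.67*i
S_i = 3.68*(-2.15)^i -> [3.68, -7.91, 17.01, -36.57, 78.63]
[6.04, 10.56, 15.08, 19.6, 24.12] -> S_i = 6.04 + 4.52*i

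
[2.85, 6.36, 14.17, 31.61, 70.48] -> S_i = 2.85*2.23^i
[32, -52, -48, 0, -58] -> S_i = Random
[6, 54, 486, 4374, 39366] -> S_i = 6*9^i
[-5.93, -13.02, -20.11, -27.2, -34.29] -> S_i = -5.93 + -7.09*i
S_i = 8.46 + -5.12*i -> [8.46, 3.34, -1.78, -6.9, -12.02]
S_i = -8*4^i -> [-8, -32, -128, -512, -2048]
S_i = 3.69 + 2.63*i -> [3.69, 6.32, 8.95, 11.58, 14.21]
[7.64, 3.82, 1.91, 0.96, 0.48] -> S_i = 7.64*0.50^i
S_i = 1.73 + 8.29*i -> [1.73, 10.02, 18.31, 26.6, 34.89]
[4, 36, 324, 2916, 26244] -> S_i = 4*9^i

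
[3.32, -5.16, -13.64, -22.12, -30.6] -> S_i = 3.32 + -8.48*i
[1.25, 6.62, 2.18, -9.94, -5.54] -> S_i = Random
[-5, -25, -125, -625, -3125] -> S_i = -5*5^i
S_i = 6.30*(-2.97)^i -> [6.3, -18.71, 55.57, -165.05, 490.19]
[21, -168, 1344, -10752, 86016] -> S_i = 21*-8^i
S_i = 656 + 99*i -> [656, 755, 854, 953, 1052]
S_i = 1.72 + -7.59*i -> [1.72, -5.87, -13.46, -21.05, -28.64]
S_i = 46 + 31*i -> [46, 77, 108, 139, 170]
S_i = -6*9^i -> [-6, -54, -486, -4374, -39366]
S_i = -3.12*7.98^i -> [-3.12, -24.9, -198.68, -1585.49, -12652.2]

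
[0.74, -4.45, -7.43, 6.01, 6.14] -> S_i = Random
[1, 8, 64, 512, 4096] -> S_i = 1*8^i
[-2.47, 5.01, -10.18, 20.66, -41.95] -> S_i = -2.47*(-2.03)^i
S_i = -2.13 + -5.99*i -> [-2.13, -8.12, -14.11, -20.1, -26.09]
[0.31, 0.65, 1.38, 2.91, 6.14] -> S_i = 0.31*2.11^i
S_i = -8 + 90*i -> [-8, 82, 172, 262, 352]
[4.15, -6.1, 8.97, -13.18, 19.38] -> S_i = 4.15*(-1.47)^i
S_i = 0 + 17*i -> [0, 17, 34, 51, 68]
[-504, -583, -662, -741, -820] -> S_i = -504 + -79*i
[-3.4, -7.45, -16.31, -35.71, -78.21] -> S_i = -3.40*2.19^i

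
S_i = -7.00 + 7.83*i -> [-7.0, 0.83, 8.66, 16.49, 24.32]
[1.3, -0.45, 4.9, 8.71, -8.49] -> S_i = Random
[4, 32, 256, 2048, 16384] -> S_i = 4*8^i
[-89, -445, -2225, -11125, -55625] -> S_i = -89*5^i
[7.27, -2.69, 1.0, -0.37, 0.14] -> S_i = 7.27*(-0.37)^i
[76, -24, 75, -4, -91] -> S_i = Random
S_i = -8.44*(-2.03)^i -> [-8.44, 17.13, -34.78, 70.6, -143.33]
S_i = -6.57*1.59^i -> [-6.57, -10.45, -16.61, -26.41, -41.99]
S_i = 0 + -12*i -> [0, -12, -24, -36, -48]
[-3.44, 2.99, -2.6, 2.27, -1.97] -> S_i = -3.44*(-0.87)^i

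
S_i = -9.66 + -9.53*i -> [-9.66, -19.19, -28.72, -38.25, -47.78]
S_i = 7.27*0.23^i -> [7.27, 1.67, 0.38, 0.09, 0.02]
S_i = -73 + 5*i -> [-73, -68, -63, -58, -53]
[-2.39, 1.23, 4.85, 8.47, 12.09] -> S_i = -2.39 + 3.62*i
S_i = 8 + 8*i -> [8, 16, 24, 32, 40]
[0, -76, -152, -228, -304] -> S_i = 0 + -76*i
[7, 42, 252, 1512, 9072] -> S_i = 7*6^i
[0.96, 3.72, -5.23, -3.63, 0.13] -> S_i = Random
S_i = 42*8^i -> [42, 336, 2688, 21504, 172032]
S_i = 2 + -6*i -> [2, -4, -10, -16, -22]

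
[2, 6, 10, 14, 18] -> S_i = 2 + 4*i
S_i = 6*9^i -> [6, 54, 486, 4374, 39366]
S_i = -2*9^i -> [-2, -18, -162, -1458, -13122]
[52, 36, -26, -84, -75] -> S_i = Random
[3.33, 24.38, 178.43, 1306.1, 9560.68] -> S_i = 3.33*7.32^i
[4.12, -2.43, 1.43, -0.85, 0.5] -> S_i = 4.12*(-0.59)^i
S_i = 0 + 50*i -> [0, 50, 100, 150, 200]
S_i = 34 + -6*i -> [34, 28, 22, 16, 10]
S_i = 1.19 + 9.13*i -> [1.19, 10.32, 19.45, 28.58, 37.71]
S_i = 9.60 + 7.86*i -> [9.6, 17.46, 25.32, 33.18, 41.04]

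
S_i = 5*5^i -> [5, 25, 125, 625, 3125]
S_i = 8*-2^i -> [8, -16, 32, -64, 128]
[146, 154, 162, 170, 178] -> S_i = 146 + 8*i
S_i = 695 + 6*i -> [695, 701, 707, 713, 719]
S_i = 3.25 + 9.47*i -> [3.25, 12.72, 22.19, 31.66, 41.13]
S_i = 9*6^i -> [9, 54, 324, 1944, 11664]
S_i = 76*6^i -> [76, 456, 2736, 16416, 98496]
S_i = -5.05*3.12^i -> [-5.05, -15.76, -49.16, -153.38, -478.53]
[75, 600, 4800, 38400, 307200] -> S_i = 75*8^i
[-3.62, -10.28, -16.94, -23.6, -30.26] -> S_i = -3.62 + -6.66*i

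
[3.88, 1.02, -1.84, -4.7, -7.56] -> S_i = 3.88 + -2.86*i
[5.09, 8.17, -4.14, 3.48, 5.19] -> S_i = Random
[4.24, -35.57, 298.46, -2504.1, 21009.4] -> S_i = 4.24*(-8.39)^i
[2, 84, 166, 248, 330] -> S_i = 2 + 82*i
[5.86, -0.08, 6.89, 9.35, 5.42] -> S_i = Random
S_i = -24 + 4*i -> [-24, -20, -16, -12, -8]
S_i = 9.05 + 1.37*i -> [9.05, 10.42, 11.79, 13.16, 14.53]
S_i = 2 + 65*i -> [2, 67, 132, 197, 262]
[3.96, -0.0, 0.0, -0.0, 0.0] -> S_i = 3.96*-0.00^i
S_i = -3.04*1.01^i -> [-3.04, -3.07, -3.1, -3.13, -3.16]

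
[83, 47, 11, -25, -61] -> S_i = 83 + -36*i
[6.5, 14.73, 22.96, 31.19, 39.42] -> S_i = 6.50 + 8.23*i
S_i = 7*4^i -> [7, 28, 112, 448, 1792]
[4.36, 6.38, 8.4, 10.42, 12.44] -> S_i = 4.36 + 2.02*i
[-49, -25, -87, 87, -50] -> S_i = Random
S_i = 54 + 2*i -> [54, 56, 58, 60, 62]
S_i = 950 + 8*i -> [950, 958, 966, 974, 982]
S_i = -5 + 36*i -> [-5, 31, 67, 103, 139]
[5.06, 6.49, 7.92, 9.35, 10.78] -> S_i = 5.06 + 1.43*i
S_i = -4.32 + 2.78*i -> [-4.32, -1.54, 1.24, 4.02, 6.8]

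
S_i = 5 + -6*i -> [5, -1, -7, -13, -19]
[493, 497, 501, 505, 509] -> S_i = 493 + 4*i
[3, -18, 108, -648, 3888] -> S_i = 3*-6^i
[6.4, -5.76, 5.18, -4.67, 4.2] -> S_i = 6.40*(-0.90)^i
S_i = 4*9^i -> [4, 36, 324, 2916, 26244]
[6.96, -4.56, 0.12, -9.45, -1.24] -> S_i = Random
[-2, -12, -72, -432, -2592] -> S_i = -2*6^i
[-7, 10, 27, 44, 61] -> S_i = -7 + 17*i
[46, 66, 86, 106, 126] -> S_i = 46 + 20*i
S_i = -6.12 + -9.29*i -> [-6.12, -15.41, -24.7, -33.99, -43.28]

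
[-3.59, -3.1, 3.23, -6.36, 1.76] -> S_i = Random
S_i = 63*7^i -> [63, 441, 3087, 21609, 151263]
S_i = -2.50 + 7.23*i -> [-2.5, 4.73, 11.96, 19.19, 26.42]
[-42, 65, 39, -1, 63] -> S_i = Random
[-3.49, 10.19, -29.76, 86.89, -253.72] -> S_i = -3.49*(-2.92)^i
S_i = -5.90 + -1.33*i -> [-5.9, -7.23, -8.56, -9.89, -11.22]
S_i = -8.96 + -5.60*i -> [-8.96, -14.56, -20.16, -25.76, -31.36]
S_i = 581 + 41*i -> [581, 622, 663, 704, 745]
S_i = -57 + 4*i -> [-57, -53, -49, -45, -41]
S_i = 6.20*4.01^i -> [6.2, 24.86, 99.7, 399.78, 1603.13]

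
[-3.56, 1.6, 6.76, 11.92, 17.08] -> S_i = -3.56 + 5.16*i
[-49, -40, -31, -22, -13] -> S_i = -49 + 9*i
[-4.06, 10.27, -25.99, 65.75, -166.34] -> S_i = -4.06*(-2.53)^i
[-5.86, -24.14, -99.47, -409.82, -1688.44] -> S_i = -5.86*4.12^i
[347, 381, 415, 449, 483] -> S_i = 347 + 34*i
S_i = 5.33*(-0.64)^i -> [5.33, -3.41, 2.18, -1.4, 0.89]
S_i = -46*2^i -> [-46, -92, -184, -368, -736]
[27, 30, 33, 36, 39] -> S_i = 27 + 3*i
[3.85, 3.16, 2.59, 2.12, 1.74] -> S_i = 3.85*0.82^i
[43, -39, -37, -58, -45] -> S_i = Random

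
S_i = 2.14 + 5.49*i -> [2.14, 7.63, 13.12, 18.61, 24.1]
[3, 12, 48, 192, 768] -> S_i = 3*4^i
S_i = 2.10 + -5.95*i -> [2.1, -3.85, -9.8, -15.75, -21.7]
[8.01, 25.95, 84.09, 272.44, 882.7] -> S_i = 8.01*3.24^i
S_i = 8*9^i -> [8, 72, 648, 5832, 52488]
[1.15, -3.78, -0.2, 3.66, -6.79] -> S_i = Random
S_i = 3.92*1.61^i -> [3.92, 6.31, 10.16, 16.36, 26.34]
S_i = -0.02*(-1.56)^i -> [-0.02, 0.03, -0.05, 0.08, -0.12]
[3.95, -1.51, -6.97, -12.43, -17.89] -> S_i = 3.95 + -5.46*i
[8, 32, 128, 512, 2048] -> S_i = 8*4^i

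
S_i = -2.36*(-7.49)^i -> [-2.36, 17.68, -132.4, 991.65, -7427.44]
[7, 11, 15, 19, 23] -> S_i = 7 + 4*i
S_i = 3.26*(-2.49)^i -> [3.26, -8.12, 20.21, -50.33, 125.32]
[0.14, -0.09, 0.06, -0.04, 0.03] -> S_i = 0.14*(-0.66)^i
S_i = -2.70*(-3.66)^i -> [-2.7, 9.88, -36.17, 132.38, -484.49]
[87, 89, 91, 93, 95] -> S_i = 87 + 2*i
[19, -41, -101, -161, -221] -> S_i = 19 + -60*i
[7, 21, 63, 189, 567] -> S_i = 7*3^i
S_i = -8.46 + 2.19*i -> [-8.46, -6.27, -4.08, -1.89, 0.3]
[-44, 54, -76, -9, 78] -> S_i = Random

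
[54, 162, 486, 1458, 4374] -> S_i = 54*3^i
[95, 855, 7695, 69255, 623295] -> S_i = 95*9^i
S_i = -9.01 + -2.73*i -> [-9.01, -11.74, -14.47, -17.2, -19.93]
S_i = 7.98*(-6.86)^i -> [7.98, -54.74, 375.54, -2576.17, 17672.56]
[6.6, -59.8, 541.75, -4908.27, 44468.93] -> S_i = 6.60*(-9.06)^i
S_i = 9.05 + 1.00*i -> [9.05, 10.05, 11.05, 12.05, 13.05]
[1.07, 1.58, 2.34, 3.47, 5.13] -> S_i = 1.07*1.48^i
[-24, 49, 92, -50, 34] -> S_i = Random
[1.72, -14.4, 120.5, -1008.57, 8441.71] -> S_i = 1.72*(-8.37)^i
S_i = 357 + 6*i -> [357, 363, 369, 375, 381]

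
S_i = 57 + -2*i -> [57, 55, 53, 51, 49]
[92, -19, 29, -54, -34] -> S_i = Random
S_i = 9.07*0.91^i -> [9.07, 8.25, 7.51, 6.83, 6.22]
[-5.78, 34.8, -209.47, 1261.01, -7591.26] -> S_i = -5.78*(-6.02)^i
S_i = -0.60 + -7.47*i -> [-0.6, -8.07, -15.54, -23.01, -30.48]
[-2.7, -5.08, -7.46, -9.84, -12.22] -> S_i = -2.70 + -2.38*i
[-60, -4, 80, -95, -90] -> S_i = Random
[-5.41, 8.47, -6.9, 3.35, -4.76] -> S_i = Random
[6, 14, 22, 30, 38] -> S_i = 6 + 8*i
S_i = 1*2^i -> [1, 2, 4, 8, 16]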